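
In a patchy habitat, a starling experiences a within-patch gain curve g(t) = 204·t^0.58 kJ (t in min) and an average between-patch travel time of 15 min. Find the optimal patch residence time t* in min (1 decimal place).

20.7 min

By the marginal value theorem, leave when the instantaneous gain rate g'(t) equals the habitat-wide average g(t)/(T + t).
g'(t) = 0.58·204·t^-0.42. Setting 0.58·204·t^-0.42 = 204·t^0.58/(15+t) gives 0.58(15+t) = t, so 0.42·t = 0.58×15.
t* = 0.58×15/0.42 = 20.71 min.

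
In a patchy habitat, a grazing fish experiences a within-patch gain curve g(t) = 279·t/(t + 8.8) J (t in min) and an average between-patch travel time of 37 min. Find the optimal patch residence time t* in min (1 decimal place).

Optimal t* satisfies g'(t*) = g(t*)/(T + t*).
g'(t) = 279·8.8/(t + 8.8)². Setting 279·8.8/(t+8.8)² = 279t/[(t+8.8)(37+t)] gives 8.8(37+t) = t(t+8.8), so t² = 8.8×37 = 325.6.
t* = √325.6 = 18.04 min.

18.0 min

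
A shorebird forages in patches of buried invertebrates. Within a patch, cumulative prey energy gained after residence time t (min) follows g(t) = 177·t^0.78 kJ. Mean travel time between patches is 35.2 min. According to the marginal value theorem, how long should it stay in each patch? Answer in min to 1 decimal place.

Optimal t* satisfies g'(t*) = g(t*)/(T + t*).
g'(t) = 0.78·177·t^-0.22. Setting 0.78·177·t^-0.22 = 177·t^0.78/(35.2+t) gives 0.78(35.2+t) = t, so 0.22·t = 0.78×35.2.
t* = 0.78×35.2/0.22 = 124.8 min.

124.8 min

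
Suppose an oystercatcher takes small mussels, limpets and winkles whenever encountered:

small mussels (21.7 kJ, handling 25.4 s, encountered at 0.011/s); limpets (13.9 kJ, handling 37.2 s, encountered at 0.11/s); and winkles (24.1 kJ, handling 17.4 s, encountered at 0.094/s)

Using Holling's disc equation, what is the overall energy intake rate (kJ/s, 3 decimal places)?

R = Σλ_iE_i / (1 + Σλ_ih_i)
Numerator: 0.011×21.7 + 0.11×13.9 + 0.094×24.1 = 4.033
Denominator: 1 + 0.011×25.4 + 0.11×37.2 + 0.094×17.4 = 7.007
R = 4.033/7.007 = 0.5756 kJ/s

0.576 kJ/s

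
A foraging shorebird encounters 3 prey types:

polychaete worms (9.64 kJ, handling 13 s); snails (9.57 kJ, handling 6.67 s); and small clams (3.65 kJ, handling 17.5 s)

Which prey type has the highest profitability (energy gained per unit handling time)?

snails

Profitability E/h (kJ/s): polychaete worms = 9.64/13 = 0.742, snails = 9.57/6.67 = 1.43, small clams = 3.65/17.5 = 0.209.
Ranked: snails > polychaete worms > small clams.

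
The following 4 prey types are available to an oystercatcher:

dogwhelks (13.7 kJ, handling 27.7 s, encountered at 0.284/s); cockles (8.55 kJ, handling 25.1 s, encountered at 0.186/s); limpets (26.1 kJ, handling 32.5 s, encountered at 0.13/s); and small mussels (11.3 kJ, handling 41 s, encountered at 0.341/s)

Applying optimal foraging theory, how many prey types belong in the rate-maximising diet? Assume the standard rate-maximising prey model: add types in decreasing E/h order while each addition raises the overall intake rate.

1

Profitabilities (E/h, kJ/s): limpets 0.803, dogwhelks 0.495, cockles 0.341, small mussels 0.276. Add prey in this order while the next type's profitability exceeds the intake rate on those already taken.
Rate on top 1: 0.6494. dogwhelks: 0.495 < 0.6494 → exclude; stop.
Optimal diet: limpets — 1 of 4 types.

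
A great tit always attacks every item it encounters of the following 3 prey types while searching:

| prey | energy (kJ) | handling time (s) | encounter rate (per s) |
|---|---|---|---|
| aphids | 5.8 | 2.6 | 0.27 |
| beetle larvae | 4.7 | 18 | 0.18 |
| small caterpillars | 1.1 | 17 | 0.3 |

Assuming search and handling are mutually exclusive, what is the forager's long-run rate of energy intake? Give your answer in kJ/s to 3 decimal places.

R = (0.27×5.8 + 0.18×4.7 + 0.3×1.1) / (1 + 0.27×2.6 + 0.18×18 + 0.3×17) = 2.742/10.04 = 0.2731 kJ/s.

0.273 kJ/s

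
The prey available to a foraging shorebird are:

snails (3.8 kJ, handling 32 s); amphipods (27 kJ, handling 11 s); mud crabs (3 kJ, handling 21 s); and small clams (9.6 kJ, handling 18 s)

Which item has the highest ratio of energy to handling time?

Profitability E/h (kJ/s): snails = 3.8/32 = 0.119, amphipods = 27/11 = 2.45, mud crabs = 3/21 = 0.143, small clams = 9.6/18 = 0.533.
Ranked: amphipods > small clams > mud crabs > snails.

amphipods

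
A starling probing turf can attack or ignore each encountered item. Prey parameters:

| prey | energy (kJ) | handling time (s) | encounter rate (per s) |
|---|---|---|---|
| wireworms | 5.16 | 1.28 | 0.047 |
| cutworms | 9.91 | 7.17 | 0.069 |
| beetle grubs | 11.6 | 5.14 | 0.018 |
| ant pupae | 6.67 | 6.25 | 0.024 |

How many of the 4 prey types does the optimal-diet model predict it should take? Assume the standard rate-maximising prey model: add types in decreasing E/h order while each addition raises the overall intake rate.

4

Profitabilities (E/h, kJ/s): wireworms 4.03, beetle grubs 2.26, cutworms 1.38, ant pupae 1.07. Add prey in this order while the next type's profitability exceeds the intake rate on those already taken.
Rate on top 1: 0.2288. beetle grubs: 2.26 > 0.2288 → include.
Rate on top 2: 0.3915. cutworms: 1.38 > 0.3915 → include.
Rate on top 3: 0.689. ant pupae: 1.07 > 0.689 → include.
Optimal diet: wireworms, beetle grubs, cutworms, ant pupae — 4 of 4 types.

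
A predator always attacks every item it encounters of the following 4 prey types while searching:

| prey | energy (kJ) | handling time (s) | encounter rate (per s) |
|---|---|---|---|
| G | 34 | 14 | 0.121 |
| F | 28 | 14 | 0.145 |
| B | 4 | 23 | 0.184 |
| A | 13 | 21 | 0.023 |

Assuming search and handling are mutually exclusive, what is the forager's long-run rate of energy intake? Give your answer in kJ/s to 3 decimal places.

0.976 kJ/s

R = Σλ_iE_i / (1 + Σλ_ih_i)
Numerator: 0.121×34 + 0.145×28 + 0.184×4 + 0.023×13 = 9.209
Denominator: 1 + 0.121×14 + 0.145×14 + 0.184×23 + 0.023×21 = 9.439
R = 9.209/9.439 = 0.9756 kJ/s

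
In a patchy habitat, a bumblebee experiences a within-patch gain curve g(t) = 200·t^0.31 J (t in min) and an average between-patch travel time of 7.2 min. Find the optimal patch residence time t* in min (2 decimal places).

Maximise g(t)/(T+t): set derivative to zero → g'(t)(T+t) = g(t).
g'(t) = 0.31·200·t^-0.69. Setting 0.31·200·t^-0.69 = 200·t^0.31/(7.2+t) gives 0.31(7.2+t) = t, so 0.69·t = 0.31×7.2.
t* = 0.31×7.2/0.69 = 3.235 min.

3.23 min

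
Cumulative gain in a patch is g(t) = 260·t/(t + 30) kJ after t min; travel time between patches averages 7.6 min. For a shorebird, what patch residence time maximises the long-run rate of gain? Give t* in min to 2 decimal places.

15.10 min

Maximise g(t)/(T+t): set derivative to zero → g'(t)(T+t) = g(t).
g'(t) = 260·30/(t + 30)². Setting 260·30/(t+30)² = 260t/[(t+30)(7.6+t)] gives 30(7.6+t) = t(t+30), so t² = 30×7.6 = 228.
t* = √228 = 15.1 min.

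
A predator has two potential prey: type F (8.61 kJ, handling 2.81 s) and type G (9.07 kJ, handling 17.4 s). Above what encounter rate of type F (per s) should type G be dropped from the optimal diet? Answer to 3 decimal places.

Drop type G once their profitability E₂/h₂ falls below the rate achievable on type F alone: E₂/h₂ = λE₁/(1 + λh₁).
Solve for λ: λE₁h₂ = E₂(1 + λh₁) → λ(E₁h₂ − E₂h₁) = E₂ → λ = E₂/(E₁h₂ − E₂h₁).
λ = 9.07/(8.61×17.4 − 9.07×2.81) = 9.07/124.3 = 0.07295 per s.

0.073 per s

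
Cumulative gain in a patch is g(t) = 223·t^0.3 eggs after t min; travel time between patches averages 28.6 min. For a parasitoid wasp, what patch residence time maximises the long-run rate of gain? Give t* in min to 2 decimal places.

Maximise g(t)/(T+t): set derivative to zero → g'(t)(T+t) = g(t).
g'(t) = 0.3·223·t^-0.7. Setting 0.3·223·t^-0.7 = 223·t^0.3/(28.6+t) gives 0.3(28.6+t) = t, so 0.70·t = 0.3×28.6.
t* = 0.3×28.6/0.70 = 12.26 min.

12.26 min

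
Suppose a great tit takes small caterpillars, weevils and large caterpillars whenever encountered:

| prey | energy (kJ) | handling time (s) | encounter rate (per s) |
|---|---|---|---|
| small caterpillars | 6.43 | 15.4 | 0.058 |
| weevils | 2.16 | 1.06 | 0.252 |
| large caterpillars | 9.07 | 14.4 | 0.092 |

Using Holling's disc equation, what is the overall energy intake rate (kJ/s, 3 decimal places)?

0.503 kJ/s

Energy encountered per unit search time: 0.058×6.43 + 0.252×2.16 + 0.092×9.07 = 1.752 kJ/s.
Handling time per unit search time: 0.058×15.4 + 0.252×1.06 + 0.092×14.4 = 2.485.
Rate = 1.752/(1 + 2.485) = 0.5026 kJ/s.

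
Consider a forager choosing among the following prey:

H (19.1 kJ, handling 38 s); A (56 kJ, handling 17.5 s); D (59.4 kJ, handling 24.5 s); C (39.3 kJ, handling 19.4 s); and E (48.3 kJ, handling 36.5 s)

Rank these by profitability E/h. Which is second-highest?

Profitability E/h (kJ/s): H = 19.1/38 = 0.503, A = 56/17.5 = 3.2, D = 59.4/24.5 = 2.42, C = 39.3/19.4 = 2.03, E = 48.3/36.5 = 1.32.
Ranked: A > D > C > E > H.

D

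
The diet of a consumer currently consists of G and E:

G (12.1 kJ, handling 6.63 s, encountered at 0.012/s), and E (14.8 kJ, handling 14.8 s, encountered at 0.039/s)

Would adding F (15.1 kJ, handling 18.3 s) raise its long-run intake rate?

On G and E alone, R = ΣλE/(1+Σλh) = 0.7224/1.657 = 0.436 kJ/s.
F: E/h = 15.1/18.3 = 0.8251 kJ/s.
Since 0.8251 > R, including F increases the long-run rate.

Yes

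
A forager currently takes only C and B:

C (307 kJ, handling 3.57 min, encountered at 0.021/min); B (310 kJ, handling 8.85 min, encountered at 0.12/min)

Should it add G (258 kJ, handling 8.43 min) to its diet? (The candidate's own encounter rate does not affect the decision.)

On C and B alone, R = ΣλE/(1+Σλh) = 43.65/2.137 = 20.42 kJ/min.
Profitability of G: 258/8.43 = 30.6 kJ/min.
Since 30.6 > R, including G increases the long-run rate.

Yes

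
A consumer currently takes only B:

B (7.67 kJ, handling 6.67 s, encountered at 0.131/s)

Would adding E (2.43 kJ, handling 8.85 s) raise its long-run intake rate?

Intake rate on the current diet: R = (0.131×7.67) / (1 + 0.131×6.67) = 1.005/1.874 = 0.5362 kJ/s.
Profitability of E: 2.43/8.85 = 0.2746 kJ/s.
Since 0.2746 < R, time spent handling E is better spent searching.

No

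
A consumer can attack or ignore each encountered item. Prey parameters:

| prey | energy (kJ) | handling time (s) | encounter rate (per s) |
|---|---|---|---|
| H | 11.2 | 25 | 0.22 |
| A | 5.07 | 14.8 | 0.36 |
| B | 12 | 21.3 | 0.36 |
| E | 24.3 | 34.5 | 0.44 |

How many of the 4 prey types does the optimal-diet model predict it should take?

Profitabilities (E/h, kJ/s): E 0.704, B 0.563, H 0.448, A 0.343. Add prey in this order while the next type's profitability exceeds the intake rate on those already taken.
Rate on top 1: 0.6608. B: 0.563 < 0.6608 → exclude; stop.
Optimal diet: E — 1 of 4 types.

1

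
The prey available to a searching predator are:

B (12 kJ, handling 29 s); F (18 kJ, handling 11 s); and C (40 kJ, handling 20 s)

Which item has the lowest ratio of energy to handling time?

In descending order of E/h:
C: 40/20 = 2 kJ/s
F: 18/11 = 1.64 kJ/s
B: 12/29 = 0.414 kJ/s

B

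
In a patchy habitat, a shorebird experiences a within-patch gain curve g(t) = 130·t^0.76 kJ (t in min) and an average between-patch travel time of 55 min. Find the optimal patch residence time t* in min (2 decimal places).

Optimal t* satisfies g'(t*) = g(t*)/(T + t*).
g'(t) = 0.76·130·t^-0.24. Setting 0.76·130·t^-0.24 = 130·t^0.76/(55+t) gives 0.76(55+t) = t, so 0.24·t = 0.76×55.
t* = 0.76×55/0.24 = 174.2 min.

174.17 min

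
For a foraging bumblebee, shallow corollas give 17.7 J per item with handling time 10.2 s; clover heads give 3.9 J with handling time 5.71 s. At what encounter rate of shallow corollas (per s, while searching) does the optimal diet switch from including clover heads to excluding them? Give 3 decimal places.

0.064 per s

The zero-one rule: include clover heads iff E₂/h₂ > λE₁/(1+λh₁). Equality gives the switch point.
λE₁h₂ = E₂ + λE₂h₁ ⇒ λ = E₂/(E₁h₂ − E₂h₁) = 3.9/(101.1 − 39.78) = 0.06364 per s.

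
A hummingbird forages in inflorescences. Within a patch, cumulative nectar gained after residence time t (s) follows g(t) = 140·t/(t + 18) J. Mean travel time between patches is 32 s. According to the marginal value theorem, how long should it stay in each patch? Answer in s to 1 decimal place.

24.0 s

Optimal t* satisfies g'(t*) = g(t*)/(T + t*).
g'(t) = 140·18/(t + 18)². Setting 140·18/(t+18)² = 140t/[(t+18)(32+t)] gives 18(32+t) = t(t+18), so t² = 18×32 = 576.
t* = √576 = 24 s.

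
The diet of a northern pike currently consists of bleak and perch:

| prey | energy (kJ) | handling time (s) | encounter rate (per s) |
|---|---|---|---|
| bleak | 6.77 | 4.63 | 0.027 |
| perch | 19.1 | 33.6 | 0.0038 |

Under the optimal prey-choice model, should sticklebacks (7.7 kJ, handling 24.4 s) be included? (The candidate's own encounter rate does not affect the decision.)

Yes

Intake rate on the current diet: R = (0.027×6.77 + 0.0038×19.1) / (1 + 0.027×4.63 + 0.0038×33.6) = 0.2554/1.253 = 0.2039 kJ/s.
Profitability of sticklebacks: 7.7/24.4 = 0.3156 kJ/s.
Since 0.3156 > R, including sticklebacks increases the long-run rate.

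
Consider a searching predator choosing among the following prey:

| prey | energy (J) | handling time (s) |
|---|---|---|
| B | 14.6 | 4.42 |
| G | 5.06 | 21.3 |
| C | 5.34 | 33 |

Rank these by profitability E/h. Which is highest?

In descending order of E/h:
B: 14.6/4.42 = 3.3 J/s
G: 5.06/21.3 = 0.238 J/s
C: 5.34/33 = 0.162 J/s

B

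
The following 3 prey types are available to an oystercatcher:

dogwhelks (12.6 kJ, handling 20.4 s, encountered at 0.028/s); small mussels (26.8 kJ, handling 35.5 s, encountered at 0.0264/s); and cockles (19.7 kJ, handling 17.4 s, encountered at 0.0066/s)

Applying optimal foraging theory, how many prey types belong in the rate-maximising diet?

3

Rank by E/h (kJ/s): cockles 1.13, small mussels 0.755, dogwhelks 0.618. Include each in turn until the next type's E/h falls below the running intake rate.
Rate on top 1: 0.1166. small mussels: 0.755 > 0.1166 → include.
Rate on top 2: 0.4081. dogwhelks: 0.618 > 0.4081 → include.
Optimal diet: cockles, small mussels, dogwhelks — 3 of 3 types.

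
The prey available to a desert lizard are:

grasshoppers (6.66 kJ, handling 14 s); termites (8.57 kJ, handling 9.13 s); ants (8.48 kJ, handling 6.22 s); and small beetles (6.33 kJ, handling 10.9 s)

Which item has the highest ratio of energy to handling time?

ants

Profitability E/h (kJ/s): grasshoppers = 6.66/14 = 0.476, termites = 8.57/9.13 = 0.939, ants = 8.48/6.22 = 1.36, small beetles = 6.33/10.9 = 0.581.
Ranked: ants > termites > small beetles > grasshoppers.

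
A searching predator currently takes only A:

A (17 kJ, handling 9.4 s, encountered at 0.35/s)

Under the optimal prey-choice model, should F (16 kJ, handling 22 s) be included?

Current rate: (0.35×17)/(1 + 0.35×9.4) = 1.387 kJ/s.
F: E/h = 16/22 = 0.7273 kJ/s.
0.7273 < 1.387, so adding F would lower the average — exclude it.

No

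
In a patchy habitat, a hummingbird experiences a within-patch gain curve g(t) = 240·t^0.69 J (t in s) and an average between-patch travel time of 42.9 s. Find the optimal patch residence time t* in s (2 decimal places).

95.49 s

Maximise g(t)/(T+t): set derivative to zero → g'(t)(T+t) = g(t).
g'(t) = 0.69·240·t^-0.31. Setting 0.69·240·t^-0.31 = 240·t^0.69/(42.9+t) gives 0.69(42.9+t) = t, so 0.31·t = 0.69×42.9.
t* = 0.69×42.9/0.31 = 95.49 s.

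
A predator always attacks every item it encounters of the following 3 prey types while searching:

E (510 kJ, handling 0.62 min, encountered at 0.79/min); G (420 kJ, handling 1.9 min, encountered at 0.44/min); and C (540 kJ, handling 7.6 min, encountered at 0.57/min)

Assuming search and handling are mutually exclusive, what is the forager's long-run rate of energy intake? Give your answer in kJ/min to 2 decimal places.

134.50 kJ/min

Energy encountered per unit search time: 0.79×510 + 0.44×420 + 0.57×540 = 895.5 kJ/min.
Handling time per unit search time: 0.79×0.62 + 0.44×1.9 + 0.57×7.6 = 5.658.
Rate = 895.5/(1 + 5.658) = 134.5 kJ/min.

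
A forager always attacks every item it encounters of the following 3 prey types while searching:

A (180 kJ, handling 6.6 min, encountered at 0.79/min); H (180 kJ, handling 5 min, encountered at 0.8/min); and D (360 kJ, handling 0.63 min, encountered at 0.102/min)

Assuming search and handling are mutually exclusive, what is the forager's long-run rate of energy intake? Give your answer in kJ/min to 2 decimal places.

R = (0.79×180 + 0.8×180 + 0.102×360) / (1 + 0.79×6.6 + 0.8×5 + 0.102×0.63) = 322.9/10.28 = 31.42 kJ/min.

31.42 kJ/min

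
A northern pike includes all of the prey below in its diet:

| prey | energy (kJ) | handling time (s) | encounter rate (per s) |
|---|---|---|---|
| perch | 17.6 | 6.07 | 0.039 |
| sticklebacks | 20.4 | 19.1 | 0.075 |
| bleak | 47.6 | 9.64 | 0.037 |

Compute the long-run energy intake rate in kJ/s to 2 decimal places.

1.31 kJ/s

Energy encountered per unit search time: 0.039×17.6 + 0.075×20.4 + 0.037×47.6 = 3.978 kJ/s.
Handling time per unit search time: 0.039×6.07 + 0.075×19.1 + 0.037×9.64 = 2.026.
Rate = 3.978/(1 + 2.026) = 1.315 kJ/s.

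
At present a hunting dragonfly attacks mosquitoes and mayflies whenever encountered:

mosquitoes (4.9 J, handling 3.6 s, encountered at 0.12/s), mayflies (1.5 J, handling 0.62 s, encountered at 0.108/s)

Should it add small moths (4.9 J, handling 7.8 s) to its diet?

Yes

On mosquitoes and mayflies alone, R = ΣλE/(1+Σλh) = 0.75/1.499 = 0.5003 J/s.
Profitability of small moths: 4.9/7.8 = 0.6282 J/s.
Since 0.6282 > R, including small moths increases the long-run rate.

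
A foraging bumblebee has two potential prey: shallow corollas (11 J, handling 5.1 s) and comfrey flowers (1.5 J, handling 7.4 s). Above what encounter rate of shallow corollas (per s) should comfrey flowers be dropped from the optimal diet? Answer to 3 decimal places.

0.020 per s

At the threshold, the rate on shallow corollas alone equals the profitability of comfrey flowers: λ·11/(1 + λ·5.1) = 1.5/7.4 = 0.2027.
Rearranging, λ(11 − 0.2027×5.1) = 0.2027, so λ = 0.2027/9.966 = 0.02034 per s.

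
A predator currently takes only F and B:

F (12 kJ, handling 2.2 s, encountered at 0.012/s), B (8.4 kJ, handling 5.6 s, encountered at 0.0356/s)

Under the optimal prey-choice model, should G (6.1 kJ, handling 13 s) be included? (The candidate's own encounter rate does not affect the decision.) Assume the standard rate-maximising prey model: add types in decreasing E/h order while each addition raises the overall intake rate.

Current rate: (0.012×12 + 0.0356×8.4)/(1 + 0.012×2.2 + 0.0356×5.6) = 0.3614 kJ/s.
G: E/h = 6.1/13 = 0.4692 kJ/s.
0.4692 > 0.3614, so adding G raises the average — include it.

Yes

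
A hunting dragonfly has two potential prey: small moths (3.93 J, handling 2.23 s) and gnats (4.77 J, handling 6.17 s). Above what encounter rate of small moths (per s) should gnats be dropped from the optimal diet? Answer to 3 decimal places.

Drop gnats once their profitability E₂/h₂ falls below the rate achievable on small moths alone: E₂/h₂ = λE₁/(1 + λh₁).
Solve for λ: λE₁h₂ = E₂(1 + λh₁) → λ(E₁h₂ − E₂h₁) = E₂ → λ = E₂/(E₁h₂ − E₂h₁).
λ = 4.77/(3.93×6.17 − 4.77×2.23) = 4.77/13.61 = 0.3505 per s.

0.350 per s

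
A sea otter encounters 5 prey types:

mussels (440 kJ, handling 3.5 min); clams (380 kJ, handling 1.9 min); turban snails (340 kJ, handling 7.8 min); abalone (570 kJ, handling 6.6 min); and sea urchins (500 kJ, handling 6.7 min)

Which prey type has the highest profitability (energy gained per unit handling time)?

clams

Profitability E/h (kJ/min): mussels = 440/3.5 = 126, clams = 380/1.9 = 200, turban snails = 340/7.8 = 43.6, abalone = 570/6.6 = 86.4, sea urchins = 500/6.7 = 74.6.
Ranked: clams > mussels > abalone > sea urchins > turban snails.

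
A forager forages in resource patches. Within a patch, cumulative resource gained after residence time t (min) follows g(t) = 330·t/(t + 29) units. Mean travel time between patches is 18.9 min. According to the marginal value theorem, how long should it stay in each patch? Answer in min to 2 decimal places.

23.41 min

Optimal t* satisfies g'(t*) = g(t*)/(T + t*).
g'(t) = 330·29/(t + 29)². Setting 330·29/(t+29)² = 330t/[(t+29)(18.9+t)] gives 29(18.9+t) = t(t+29), so t² = 29×18.9 = 548.1.
t* = √548.1 = 23.41 min.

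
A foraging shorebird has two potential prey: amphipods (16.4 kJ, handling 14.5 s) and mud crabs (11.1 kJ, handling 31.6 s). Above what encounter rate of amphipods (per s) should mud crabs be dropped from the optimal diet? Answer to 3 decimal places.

0.031 per s

Drop mud crabs once their profitability E₂/h₂ falls below the rate achievable on amphipods alone: E₂/h₂ = λE₁/(1 + λh₁).
Solve for λ: λE₁h₂ = E₂(1 + λh₁) → λ(E₁h₂ − E₂h₁) = E₂ → λ = E₂/(E₁h₂ − E₂h₁).
λ = 11.1/(16.4×31.6 − 11.1×14.5) = 11.1/357.3 = 0.03107 per s.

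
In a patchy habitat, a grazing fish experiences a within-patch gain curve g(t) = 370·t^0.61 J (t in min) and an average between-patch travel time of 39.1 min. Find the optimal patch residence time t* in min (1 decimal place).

61.2 min

By the marginal value theorem, leave when the instantaneous gain rate g'(t) equals the habitat-wide average g(t)/(T + t).
g'(t) = 0.61·370·t^-0.39. Setting 0.61·370·t^-0.39 = 370·t^0.61/(39.1+t) gives 0.61(39.1+t) = t, so 0.39·t = 0.61×39.1.
t* = 0.61×39.1/0.39 = 61.16 min.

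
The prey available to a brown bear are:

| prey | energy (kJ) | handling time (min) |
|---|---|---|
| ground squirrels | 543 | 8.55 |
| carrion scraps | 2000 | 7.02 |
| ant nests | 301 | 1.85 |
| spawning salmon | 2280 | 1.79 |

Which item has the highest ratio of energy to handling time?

Profitability E/h (kJ/min): ground squirrels = 543/8.55 = 63.5, carrion scraps = 2000/7.02 = 285, ant nests = 301/1.85 = 163, spawning salmon = 2280/1.79 = 1.27e+03.
Ranked: spawning salmon > carrion scraps > ant nests > ground squirrels.

spawning salmon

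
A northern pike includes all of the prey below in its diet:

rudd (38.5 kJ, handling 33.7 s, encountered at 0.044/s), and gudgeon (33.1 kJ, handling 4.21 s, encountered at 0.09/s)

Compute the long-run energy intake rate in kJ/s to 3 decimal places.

1.633 kJ/s

R = Σλ_iE_i / (1 + Σλ_ih_i)
Numerator: 0.044×38.5 + 0.09×33.1 = 4.673
Denominator: 1 + 0.044×33.7 + 0.09×4.21 = 2.862
R = 4.673/2.862 = 1.633 kJ/s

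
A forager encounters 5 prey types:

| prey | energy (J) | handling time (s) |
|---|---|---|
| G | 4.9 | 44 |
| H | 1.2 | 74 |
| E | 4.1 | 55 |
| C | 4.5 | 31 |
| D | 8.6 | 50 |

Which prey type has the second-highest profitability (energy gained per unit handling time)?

Profitability E/h (J/s): G = 4.9/44 = 0.111, H = 1.2/74 = 0.0162, E = 4.1/55 = 0.0745, C = 4.5/31 = 0.145, D = 8.6/50 = 0.172.
Ranked: D > C > G > E > H.

C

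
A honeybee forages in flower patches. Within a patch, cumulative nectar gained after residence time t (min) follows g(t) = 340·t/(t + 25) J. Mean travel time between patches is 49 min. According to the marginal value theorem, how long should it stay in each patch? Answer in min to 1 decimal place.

By the marginal value theorem, leave when the instantaneous gain rate g'(t) equals the habitat-wide average g(t)/(T + t).
g'(t) = 340·25/(t + 25)². Setting 340·25/(t+25)² = 340t/[(t+25)(49+t)] gives 25(49+t) = t(t+25), so t² = 25×49 = 1225.
t* = √1225 = 35 min.

35.0 min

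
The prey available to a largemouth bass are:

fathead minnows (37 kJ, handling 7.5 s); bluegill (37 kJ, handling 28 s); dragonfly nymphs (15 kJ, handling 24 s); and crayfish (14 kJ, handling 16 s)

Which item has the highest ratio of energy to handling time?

In descending order of E/h:
fathead minnows: 37/7.5 = 4.93 kJ/s
bluegill: 37/28 = 1.32 kJ/s
crayfish: 14/16 = 0.875 kJ/s
dragonfly nymphs: 15/24 = 0.625 kJ/s

fathead minnows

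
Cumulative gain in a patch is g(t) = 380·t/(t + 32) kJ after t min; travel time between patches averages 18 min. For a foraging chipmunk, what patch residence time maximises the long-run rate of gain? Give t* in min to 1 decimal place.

By the marginal value theorem, leave when the instantaneous gain rate g'(t) equals the habitat-wide average g(t)/(T + t).
g'(t) = 380·32/(t + 32)². Setting 380·32/(t+32)² = 380t/[(t+32)(18+t)] gives 32(18+t) = t(t+32), so t² = 32×18 = 576.
t* = √576 = 24 min.

24.0 min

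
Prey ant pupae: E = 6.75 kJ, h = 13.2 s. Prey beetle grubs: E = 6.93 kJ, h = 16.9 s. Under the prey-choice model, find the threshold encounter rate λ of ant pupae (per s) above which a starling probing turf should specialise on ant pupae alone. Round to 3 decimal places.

0.307 per s

At the threshold, the rate on ant pupae alone equals the profitability of beetle grubs: λ·6.75/(1 + λ·13.2) = 6.93/16.9 = 0.4101.
Rearranging, λ(6.75 − 0.4101×13.2) = 0.4101, so λ = 0.4101/1.337 = 0.3067 per s.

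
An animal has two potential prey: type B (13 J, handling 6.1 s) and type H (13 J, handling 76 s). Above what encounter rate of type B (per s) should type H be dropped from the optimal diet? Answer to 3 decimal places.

The zero-one rule: include type H iff E₂/h₂ > λE₁/(1+λh₁). Equality gives the switch point.
λE₁h₂ = E₂ + λE₂h₁ ⇒ λ = E₂/(E₁h₂ − E₂h₁) = 13/(988 − 79.3) = 0.01431 per s.

0.014 per s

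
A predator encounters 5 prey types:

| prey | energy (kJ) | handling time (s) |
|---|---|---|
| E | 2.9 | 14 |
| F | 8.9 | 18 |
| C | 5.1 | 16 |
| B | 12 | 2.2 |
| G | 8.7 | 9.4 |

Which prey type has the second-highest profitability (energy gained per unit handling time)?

In descending order of E/h:
B: 12/2.2 = 5.45 kJ/s
G: 8.7/9.4 = 0.926 kJ/s
F: 8.9/18 = 0.494 kJ/s
C: 5.1/16 = 0.319 kJ/s
E: 2.9/14 = 0.207 kJ/s

G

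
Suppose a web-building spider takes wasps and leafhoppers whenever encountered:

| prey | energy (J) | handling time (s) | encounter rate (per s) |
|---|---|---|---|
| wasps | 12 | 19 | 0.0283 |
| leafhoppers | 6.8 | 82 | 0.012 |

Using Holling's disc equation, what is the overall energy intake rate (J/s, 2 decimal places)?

Energy encountered per unit search time: 0.0283×12 + 0.012×6.8 = 0.4212 J/s.
Handling time per unit search time: 0.0283×19 + 0.012×82 = 1.522.
Rate = 0.4212/(1 + 1.522) = 0.167 J/s.

0.17 J/s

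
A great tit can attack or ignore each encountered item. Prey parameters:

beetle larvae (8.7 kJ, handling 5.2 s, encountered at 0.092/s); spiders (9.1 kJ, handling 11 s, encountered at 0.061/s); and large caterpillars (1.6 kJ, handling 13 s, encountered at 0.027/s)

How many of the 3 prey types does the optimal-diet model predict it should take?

E/h in descending order: beetle larvae 1.67, spiders 0.827, large caterpillars 0.123 kJ/s. The optimal diet is the largest prefix of this list for which every included type satisfies E_i/h_i > R on the types above it.
Rate on top 1: 0.5414. spiders: 0.827 > 0.5414 → include.
Rate on top 2: 0.6306. large caterpillars: 0.123 < 0.6306 → exclude; stop.
Optimal diet: beetle larvae, spiders — 2 of 3 types.

2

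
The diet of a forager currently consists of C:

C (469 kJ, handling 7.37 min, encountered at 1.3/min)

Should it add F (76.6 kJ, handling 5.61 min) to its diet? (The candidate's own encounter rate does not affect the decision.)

On C alone, R = ΣλE/(1+Σλh) = 609.7/10.58 = 57.62 kJ/min.
Profitability of F: 76.6/5.61 = 13.65 kJ/min.
13.65 < 57.62, so adding F would lower the average — exclude it.

No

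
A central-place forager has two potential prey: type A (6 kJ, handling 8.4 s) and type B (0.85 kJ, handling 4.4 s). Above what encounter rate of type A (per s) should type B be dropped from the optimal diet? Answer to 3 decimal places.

0.044 per s

Drop type B once their profitability E₂/h₂ falls below the rate achievable on type A alone: E₂/h₂ = λE₁/(1 + λh₁).
Solve for λ: λE₁h₂ = E₂(1 + λh₁) → λ(E₁h₂ − E₂h₁) = E₂ → λ = E₂/(E₁h₂ − E₂h₁).
λ = 0.85/(6×4.4 − 0.85×8.4) = 0.85/19.26 = 0.04413 per s.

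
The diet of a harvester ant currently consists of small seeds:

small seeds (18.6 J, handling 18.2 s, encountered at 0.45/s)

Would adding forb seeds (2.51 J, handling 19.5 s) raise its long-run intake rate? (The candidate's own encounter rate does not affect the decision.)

Intake rate on the current diet: R = (0.45×18.6) / (1 + 0.45×18.2) = 8.37/9.19 = 0.9108 J/s.
forb seeds: E/h = 2.51/19.5 = 0.1287 J/s.
0.1287 < 0.9108, so adding forb seeds would lower the average — exclude it.

No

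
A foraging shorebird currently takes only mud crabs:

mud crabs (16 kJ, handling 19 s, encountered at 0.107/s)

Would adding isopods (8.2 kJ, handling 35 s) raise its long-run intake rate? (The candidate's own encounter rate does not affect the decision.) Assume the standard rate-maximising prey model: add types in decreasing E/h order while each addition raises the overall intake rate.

No

Intake rate on the current diet: R = (0.107×16) / (1 + 0.107×19) = 1.712/3.033 = 0.5645 kJ/s.
isopods: E/h = 8.2/35 = 0.2343 kJ/s.
0.2343 < 0.5645, so adding isopods would lower the average — exclude it.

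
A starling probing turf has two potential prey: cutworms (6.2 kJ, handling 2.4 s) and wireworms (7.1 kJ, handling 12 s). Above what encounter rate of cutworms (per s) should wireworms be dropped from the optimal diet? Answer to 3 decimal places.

The zero-one rule: include wireworms iff E₂/h₂ > λE₁/(1+λh₁). Equality gives the switch point.
λE₁h₂ = E₂ + λE₂h₁ ⇒ λ = E₂/(E₁h₂ − E₂h₁) = 7.1/(74.4 − 17.04) = 0.1238 per s.

0.124 per s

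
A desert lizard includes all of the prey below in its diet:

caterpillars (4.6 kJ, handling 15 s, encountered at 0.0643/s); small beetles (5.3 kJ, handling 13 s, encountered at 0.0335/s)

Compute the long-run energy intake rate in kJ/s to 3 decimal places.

0.197 kJ/s

R = Σλ_iE_i / (1 + Σλ_ih_i)
Numerator: 0.0643×4.6 + 0.0335×5.3 = 0.4733
Denominator: 1 + 0.0643×15 + 0.0335×13 = 2.4
R = 0.4733/2.4 = 0.1972 kJ/s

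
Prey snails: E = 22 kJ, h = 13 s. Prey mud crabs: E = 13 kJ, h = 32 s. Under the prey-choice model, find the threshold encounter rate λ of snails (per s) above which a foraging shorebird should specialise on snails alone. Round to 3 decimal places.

At the threshold, the rate on snails alone equals the profitability of mud crabs: λ·22/(1 + λ·13) = 13/32 = 0.4062.
Rearranging, λ(22 − 0.4062×13) = 0.4062, so λ = 0.4062/16.72 = 0.0243 per s.

0.024 per s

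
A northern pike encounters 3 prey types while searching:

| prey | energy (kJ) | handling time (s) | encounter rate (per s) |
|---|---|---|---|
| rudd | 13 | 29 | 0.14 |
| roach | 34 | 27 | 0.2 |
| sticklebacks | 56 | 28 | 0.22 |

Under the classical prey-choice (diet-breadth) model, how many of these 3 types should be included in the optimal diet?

E/h in descending order: sticklebacks 2, roach 1.26, rudd 0.448 kJ/s. The optimal diet is the largest prefix of this list for which every included type satisfies E_i/h_i > R on the types above it.
Rate on top 1: 1.721. roach: 1.26 < 1.721 → exclude; stop.
Optimal diet: sticklebacks — 1 of 3 types.

1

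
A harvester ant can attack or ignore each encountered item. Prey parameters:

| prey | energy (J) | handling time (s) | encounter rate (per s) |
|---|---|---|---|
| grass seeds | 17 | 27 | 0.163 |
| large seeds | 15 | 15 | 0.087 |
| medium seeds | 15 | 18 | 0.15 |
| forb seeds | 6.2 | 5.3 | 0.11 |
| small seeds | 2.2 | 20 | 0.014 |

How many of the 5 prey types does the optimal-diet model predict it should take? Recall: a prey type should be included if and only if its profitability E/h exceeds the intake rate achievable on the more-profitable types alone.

Profitabilities (E/h, J/s): forb seeds 1.17, large seeds 1, medium seeds 0.833, grass seeds 0.63, small seeds 0.11. Add prey in this order while the next type's profitability exceeds the intake rate on those already taken.
Rate on top 1: 0.4308. large seeds: 1 > 0.4308 → include.
Rate on top 2: 0.688. medium seeds: 0.833 > 0.688 → include.
Rate on top 3: 0.7582. grass seeds: 0.63 < 0.7582 → exclude; stop.
Optimal diet: forb seeds, large seeds, medium seeds — 3 of 5 types.

3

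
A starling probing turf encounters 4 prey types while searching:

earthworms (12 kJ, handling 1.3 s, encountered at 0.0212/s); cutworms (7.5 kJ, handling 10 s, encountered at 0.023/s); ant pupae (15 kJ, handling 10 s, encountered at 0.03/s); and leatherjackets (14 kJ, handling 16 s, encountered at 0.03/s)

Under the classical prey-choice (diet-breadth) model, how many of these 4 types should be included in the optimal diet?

4

Profitabilities (E/h, kJ/s): earthworms 9.23, ant pupae 1.5, leatherjackets 0.875, cutworms 0.75. Add prey in this order while the next type's profitability exceeds the intake rate on those already taken.
Rate on top 1: 0.2476. ant pupae: 1.5 > 0.2476 → include.
Rate on top 2: 0.5306. leatherjackets: 0.875 > 0.5306 → include.
Rate on top 3: 0.6221. cutworms: 0.75 > 0.6221 → include.
Optimal diet: earthworms, ant pupae, leatherjackets, cutworms — 4 of 4 types.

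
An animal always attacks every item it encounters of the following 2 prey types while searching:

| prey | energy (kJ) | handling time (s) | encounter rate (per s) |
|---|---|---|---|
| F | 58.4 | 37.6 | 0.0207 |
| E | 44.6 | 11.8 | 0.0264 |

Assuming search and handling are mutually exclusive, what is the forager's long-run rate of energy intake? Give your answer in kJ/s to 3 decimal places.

Energy encountered per unit search time: 0.0207×58.4 + 0.0264×44.6 = 2.386 kJ/s.
Handling time per unit search time: 0.0207×37.6 + 0.0264×11.8 = 1.09.
Rate = 2.386/(1 + 1.09) = 1.142 kJ/s.

1.142 kJ/s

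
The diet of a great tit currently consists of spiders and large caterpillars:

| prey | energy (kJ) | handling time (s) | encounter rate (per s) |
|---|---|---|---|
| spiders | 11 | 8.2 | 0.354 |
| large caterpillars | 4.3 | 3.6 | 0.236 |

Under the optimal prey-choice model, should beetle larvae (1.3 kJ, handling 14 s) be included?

On spiders and large caterpillars alone, R = ΣλE/(1+Σλh) = 4.909/4.752 = 1.033 kJ/s.
beetle larvae: E/h = 1.3/14 = 0.09286 kJ/s.
0.09286 < 1.033, so adding beetle larvae would lower the average — exclude it.

No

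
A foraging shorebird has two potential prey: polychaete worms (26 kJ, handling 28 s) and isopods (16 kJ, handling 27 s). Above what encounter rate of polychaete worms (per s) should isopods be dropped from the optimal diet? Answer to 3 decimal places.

0.063 per s

Drop isopods once their profitability E₂/h₂ falls below the rate achievable on polychaete worms alone: E₂/h₂ = λE₁/(1 + λh₁).
Solve for λ: λE₁h₂ = E₂(1 + λh₁) → λ(E₁h₂ − E₂h₁) = E₂ → λ = E₂/(E₁h₂ − E₂h₁).
λ = 16/(26×27 − 16×28) = 16/254 = 0.06299 per s.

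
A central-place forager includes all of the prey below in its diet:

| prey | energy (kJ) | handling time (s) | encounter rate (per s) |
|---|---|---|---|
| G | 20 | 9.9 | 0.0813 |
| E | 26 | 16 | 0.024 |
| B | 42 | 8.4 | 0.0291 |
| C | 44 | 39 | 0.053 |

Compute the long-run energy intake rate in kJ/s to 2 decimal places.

1.29 kJ/s

R = (0.0813×20 + 0.024×26 + 0.0291×42 + 0.053×44) / (1 + 0.0813×9.9 + 0.024×16 + 0.0291×8.4 + 0.053×39) = 5.804/4.5 = 1.29 kJ/s.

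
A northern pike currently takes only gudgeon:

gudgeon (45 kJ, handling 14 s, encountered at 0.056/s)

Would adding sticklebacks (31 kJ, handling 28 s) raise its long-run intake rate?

Intake rate on the current diet: R = (0.056×45) / (1 + 0.056×14) = 2.52/1.784 = 1.413 kJ/s.
Profitability of sticklebacks: 31/28 = 1.107 kJ/s.
Since 1.107 < R, time spent handling sticklebacks is better spent searching.

No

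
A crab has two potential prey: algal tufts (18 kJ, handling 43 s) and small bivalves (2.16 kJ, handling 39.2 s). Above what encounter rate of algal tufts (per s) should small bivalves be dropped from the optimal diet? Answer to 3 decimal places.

Drop small bivalves once their profitability E₂/h₂ falls below the rate achievable on algal tufts alone: E₂/h₂ = λE₁/(1 + λh₁).
Solve for λ: λE₁h₂ = E₂(1 + λh₁) → λ(E₁h₂ − E₂h₁) = E₂ → λ = E₂/(E₁h₂ − E₂h₁).
λ = 2.16/(18×39.2 − 2.16×43) = 2.16/612.7 = 0.003525 per s.

0.004 per s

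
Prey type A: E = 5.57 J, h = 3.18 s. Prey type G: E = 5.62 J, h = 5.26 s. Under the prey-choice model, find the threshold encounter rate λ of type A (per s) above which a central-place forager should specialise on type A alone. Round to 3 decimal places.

0.492 per s

Drop type G once their profitability E₂/h₂ falls below the rate achievable on type A alone: E₂/h₂ = λE₁/(1 + λh₁).
Solve for λ: λE₁h₂ = E₂(1 + λh₁) → λ(E₁h₂ − E₂h₁) = E₂ → λ = E₂/(E₁h₂ − E₂h₁).
λ = 5.62/(5.57×5.26 − 5.62×3.18) = 5.62/11.43 = 0.4918 per s.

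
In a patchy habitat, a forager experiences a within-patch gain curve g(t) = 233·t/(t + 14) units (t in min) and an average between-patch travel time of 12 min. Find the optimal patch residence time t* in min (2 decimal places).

Maximise g(t)/(T+t): set derivative to zero → g'(t)(T+t) = g(t).
g'(t) = 233·14/(t + 14)². Setting 233·14/(t+14)² = 233t/[(t+14)(12+t)] gives 14(12+t) = t(t+14), so t² = 14×12 = 168.
t* = √168 = 12.96 min.

12.96 min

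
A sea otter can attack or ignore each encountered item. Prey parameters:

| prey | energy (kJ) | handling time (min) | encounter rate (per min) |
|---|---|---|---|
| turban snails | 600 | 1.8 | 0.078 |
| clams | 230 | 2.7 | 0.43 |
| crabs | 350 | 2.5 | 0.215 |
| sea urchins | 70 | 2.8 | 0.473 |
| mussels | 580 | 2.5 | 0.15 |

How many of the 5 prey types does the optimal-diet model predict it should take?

Profitabilities (E/h, kJ/min): turban snails 333, mussels 232, crabs 140, clams 85.2, sea urchins 25. Add prey in this order while the next type's profitability exceeds the intake rate on those already taken.
Rate on top 1: 41.04. mussels: 232 > 41.04 → include.
Rate on top 2: 88.29. crabs: 140 > 88.29 → include.
Rate on top 3: 101.8. clams: 85.2 < 101.8 → exclude; stop.
Optimal diet: turban snails, mussels, crabs — 3 of 5 types.

3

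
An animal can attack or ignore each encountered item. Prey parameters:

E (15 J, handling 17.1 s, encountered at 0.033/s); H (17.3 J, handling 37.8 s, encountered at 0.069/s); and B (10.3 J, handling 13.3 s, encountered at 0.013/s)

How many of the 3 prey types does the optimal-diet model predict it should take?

3

Rank by E/h (J/s): E 0.877, B 0.774, H 0.458. Include each in turn until the next type's E/h falls below the running intake rate.
Rate on top 1: 0.3164. B: 0.774 > 0.3164 → include.
Rate on top 2: 0.362. H: 0.458 > 0.362 → include.
Optimal diet: E, B, H — 3 of 3 types.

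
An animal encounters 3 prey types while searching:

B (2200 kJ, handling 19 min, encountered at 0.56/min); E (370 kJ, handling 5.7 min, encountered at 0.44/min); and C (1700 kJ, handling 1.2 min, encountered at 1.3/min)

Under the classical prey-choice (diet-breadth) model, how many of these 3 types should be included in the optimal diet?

1

Profitabilities (E/h, kJ/min): C 1.42e+03, B 116, E 64.9. Add prey in this order while the next type's profitability exceeds the intake rate on those already taken.
Rate on top 1: 863.3. B: 116 < 863.3 → exclude; stop.
Optimal diet: C — 1 of 3 types.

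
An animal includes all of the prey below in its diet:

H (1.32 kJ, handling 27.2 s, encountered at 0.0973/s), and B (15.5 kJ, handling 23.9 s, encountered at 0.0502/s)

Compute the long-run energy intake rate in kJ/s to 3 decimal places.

0.187 kJ/s

R = Σλ_iE_i / (1 + Σλ_ih_i)
Numerator: 0.0973×1.32 + 0.0502×15.5 = 0.9065
Denominator: 1 + 0.0973×27.2 + 0.0502×23.9 = 4.846
R = 0.9065/4.846 = 0.1871 kJ/s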